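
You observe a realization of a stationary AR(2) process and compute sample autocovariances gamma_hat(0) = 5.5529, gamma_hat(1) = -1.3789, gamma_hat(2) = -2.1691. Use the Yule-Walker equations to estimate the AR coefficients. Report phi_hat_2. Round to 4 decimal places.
\hat\phi_{2} = -0.4820

The Yule-Walker equations for an AR(p) process read, in matrix form,
  Gamma_p phi = r_p,   with   (Gamma_p)_{ij} = gamma(|i - j|),
                       (r_p)_i = gamma(i),   i,j = 1..p.
Substitute the sample gammas (Toeplitz matrix and right-hand side of size 2):
  Gamma_p = [[5.5529, -1.3789], [-1.3789, 5.5529]]
  r_p     = [-1.3789, -2.1691]
Written out:
  5.5529 phi_1 - 1.3789 phi_2 = -1.3789
  -1.3789 phi_1 + 5.5529 phi_2 = -2.1691
Solve by Cramer's rule:
  det = gamma(0)^2 - gamma(1)^2 = (5.5529)^2 - (-1.3789)^2 = 30.83469841 - 1.90136521 = 28.9333332
  phi_hat_1 = [gamma(1) gamma(0) - gamma(1) gamma(2)] / det = [(-1.3789)(5.5529) - (-1.3789)(-2.1691)] / 28.9333332 = -10.6478658 / 28.9333332 = -0.368
  phi_hat_2 = [gamma(0) gamma(2) - gamma(1)^2] / det = [(5.5529)(-2.1691) - (-1.3789)^2] / 28.9333332 = -13.9461606 / 28.9333332 = -0.482
So phi_hat = [-0.3680, -0.4820].
Therefore phi_hat_2 = -0.4820.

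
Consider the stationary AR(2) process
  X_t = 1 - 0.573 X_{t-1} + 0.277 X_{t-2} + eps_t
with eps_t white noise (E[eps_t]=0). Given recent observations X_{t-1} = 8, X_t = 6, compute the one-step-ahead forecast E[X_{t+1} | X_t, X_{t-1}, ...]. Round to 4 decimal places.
E[X_{t+1} \mid \mathcal F_t] = -0.2220

For an AR(p) model X_t = c + sum_i phi_i X_{t-i} + eps_t, the
one-step-ahead conditional mean is
  E[X_{t+1} | X_t, ...] = c + sum_i phi_i X_{t+1-i}.
Substitute known values:
  E[X_{t+1} | ...] = 1 + (-0.573) * (6) + (0.277) * (8)
                   = -0.2220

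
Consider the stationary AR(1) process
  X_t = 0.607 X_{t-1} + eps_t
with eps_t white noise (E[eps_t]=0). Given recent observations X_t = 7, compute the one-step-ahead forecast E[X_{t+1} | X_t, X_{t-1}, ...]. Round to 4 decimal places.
E[X_{t+1} \mid \mathcal F_t] = 4.2490

For an AR(p) model X_t = c + sum_i phi_i X_{t-i} + eps_t, the
one-step-ahead conditional mean is
  E[X_{t+1} | X_t, ...] = c + sum_i phi_i X_{t+1-i}.
Substitute known values:
  E[X_{t+1} | ...] = (0.607) * (7)
                   = 4.2490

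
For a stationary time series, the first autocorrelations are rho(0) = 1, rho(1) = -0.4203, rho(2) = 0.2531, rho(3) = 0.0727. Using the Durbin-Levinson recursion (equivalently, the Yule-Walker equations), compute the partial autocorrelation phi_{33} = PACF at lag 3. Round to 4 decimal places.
\phi_{33} = 0.2551

The PACF at lag k is phi_{kk}, the last component of the solution
to the Yule-Walker system G_k phi = r_k where
  (G_k)_{ij} = rho(|i - j|), (r_k)_i = rho(i), i,j = 1..k.
Equivalently, Durbin-Levinson gives phi_{kk} iteratively:
  phi_{11} = rho(1)
  phi_{kk} = [rho(k) - sum_{j=1..k-1} phi_{k-1,j} rho(k-j)]
            / [1 - sum_{j=1..k-1} phi_{k-1,j} rho(j)],
  phi_{k,j} = phi_{k-1,j} - phi_{kk} phi_{k-1,k-j},  j = 1..k-1.
Step k = 1:
  phi_11 = rho(1) = -0.4203.
Step k = 2:
  phi_22 = [rho(2) - phi_11 rho(1)] / [1 - phi_11 rho(1)] = [0.2531 - (-0.4203)(-0.4203)] / [1 - (-0.4203)(-0.4203)]
         = 0.07644791 / 0.82334791 = 0.09285.
  Update: phi_21 = phi_11 - phi_22 phi_11 = -0.4203 - (0.09285)(-0.4203) = -0.381275.
Step k = 3:
  phi_33 = [rho(3) - phi_21 rho(2) - phi_22 rho(1)] / [1 - phi_21 rho(1) - phi_22 rho(2)]
    numerator   = 0.0727 - (-0.381275)(0.2531) - (0.09285)(-0.4203) = 0.20822562
    denominator = 1 - (-0.381275)(-0.4203) - (0.09285)(0.2531) = 0.81624972
  phi_33 = 0.20822562 / 0.81624972 = 0.2551.
Therefore phi_{33} = 0.2551.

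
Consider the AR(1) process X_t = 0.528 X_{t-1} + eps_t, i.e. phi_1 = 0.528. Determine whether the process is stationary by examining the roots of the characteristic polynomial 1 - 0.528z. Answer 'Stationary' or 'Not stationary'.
\text{Stationary}

The AR(p) characteristic polynomial is P(z) = 1 - 0.528z.
Stationarity requires all roots to lie outside the unit circle, i.e. |z| > 1 for every root.
This is linear in z: 1 + (-0.528) z = 0  =>  z = -1/(-0.528) = 1.893939,  |z| = 1.893939.
Moduli of all roots: 1.8939.
All moduli strictly greater than 1? Yes.
Verdict: Stationary.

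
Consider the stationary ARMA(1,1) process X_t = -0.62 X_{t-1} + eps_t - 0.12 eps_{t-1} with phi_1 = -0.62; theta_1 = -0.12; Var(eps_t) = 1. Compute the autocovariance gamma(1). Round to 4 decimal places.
\gamma(1) = -1.2915

Multiply the model equation by X_{t-k} and take expectations. With theta_0 = psi_0 = 1 and psi_j the MA(infinity) weights, this gives
  gamma(k) - sum_i phi_i gamma(k-i) = c_k,
  c_k = sigma^2 * sum_{j=k..q} theta_j psi_{j-k}   (c_k = 0 for k > q),
using gamma(-m) = gamma(m).
psi-weights needed (psi_j = theta_j + sum_i phi_i psi_{j-i}):
  psi_1 = theta_1 + phi_1 = -0.12 + (-0.62) = -0.74
Right-hand sides:
  c_0 = sigma^2 (1 + theta_1 psi_1) = 1 * (1 + (-0.12)(-0.74)) = 1 * 1.0888 = 1.0888
  c_1 = sigma^2 theta_1 = 1 * (-0.12) = -0.12
  c_2 = 0
Equations for k = 0 and k = 1 (AR order 1):
  gamma(0) = phi_1 gamma(1) + c_0
  gamma(1) = phi_1 gamma(0) + c_1
Substituting the second into the first: gamma(0) (1 - phi_1^2) = c_0 + phi_1 c_1, so
  gamma(0) = (c_0 + phi_1 c_1) / (1 - phi_1^2) = (1.0888 + (-0.62)(-0.12)) / (1 - (-0.62)^2) = 1.1632 / 0.6156 = 1.889539.
  gamma(1) = phi_1 gamma(0) + c_1 = (-0.62)(1.889539) + (-0.12) = -1.291514.
Therefore gamma(1) = -1.2915 (to 4 decimal places).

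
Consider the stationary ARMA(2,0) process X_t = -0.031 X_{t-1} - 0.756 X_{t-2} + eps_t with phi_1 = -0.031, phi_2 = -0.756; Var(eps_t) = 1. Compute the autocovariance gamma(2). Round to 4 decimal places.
\gamma(2) = -1.7637

Multiply the model equation by X_{t-k} and take expectations. With theta_0 = psi_0 = 1 and psi_j the MA(infinity) weights, this gives
  gamma(k) - sum_i phi_i gamma(k-i) = c_k,
  c_k = sigma^2 * sum_{j=k..q} theta_j psi_{j-k}   (c_k = 0 for k > q),
using gamma(-m) = gamma(m).
Pure AR (q = 0): c_0 = sigma^2 = 1, c_k = 0 for k >= 1.
Equations for k = 0, 1, 2 (AR order 2, c_2 = 0):
  (E0) gamma(0) = phi_1 gamma(1) + phi_2 gamma(2) + c_0
  (E1) gamma(1) = phi_1 gamma(0) + phi_2 gamma(1) + c_1
  (E2) gamma(2) = phi_1 gamma(1) + phi_2 gamma(0)
From (E1): gamma(1) = A gamma(0) + B with
  A = phi_1 / (1 - phi_2) = -0.031 / 1.756 = -0.017654,   B = c_1 / (1 - phi_2) = 0 / 1.756 = 0.
Insert (E2) into (E0): gamma(0) (1 - phi_2^2) = phi_1 (1 + phi_2) gamma(1) + c_0.
  phi_1 (1 + phi_2) = (-0.031)(0.244) = -0.007564,   1 - phi_2^2 = 0.428464.
Replace gamma(1) by A gamma(0) + B and collect gamma(0):
  gamma(0) [0.428464 - (-0.007564)(-0.017654)] = c_0 = 1
  gamma(0) * 0.42833 = 1
  gamma(0) = 1 / 0.42833 = 2.334646.
  gamma(1) = A gamma(0) = (-0.017654)(2.334646) = -0.041215.
  gamma(2) = phi_1 gamma(1) + phi_2 gamma(0) = (-0.031)(-0.041215) + (-0.756)(2.334646) = -1.763715.
Therefore gamma(2) = -1.7637 (to 4 decimal places).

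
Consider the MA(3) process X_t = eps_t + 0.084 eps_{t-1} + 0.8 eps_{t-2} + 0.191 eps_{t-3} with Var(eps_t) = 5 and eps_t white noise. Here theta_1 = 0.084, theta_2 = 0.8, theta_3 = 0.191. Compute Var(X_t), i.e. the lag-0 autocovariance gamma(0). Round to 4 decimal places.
\gamma(0) = 8.4177

For an MA(q) process X_t = eps_t + sum_i theta_i eps_{t-i} with
Var(eps_t) = sigma^2, the variance is
  gamma(0) = sigma^2 * (1 + sum_i theta_i^2).
  sum_i theta_i^2 = (0.084)^2 + (0.8)^2 + (0.191)^2 = 0.007056 + 0.64 + 0.036481 = 0.683537.
  gamma(0) = 5 * (1 + 0.683537) = 5 * 1.683537 = 8.417685, which rounds to 8.4177.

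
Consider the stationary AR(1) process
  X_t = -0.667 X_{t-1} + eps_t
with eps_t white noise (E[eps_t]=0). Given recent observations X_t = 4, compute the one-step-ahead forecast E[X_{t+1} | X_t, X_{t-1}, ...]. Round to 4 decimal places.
E[X_{t+1} \mid \mathcal F_t] = -2.6680

For an AR(p) model X_t = c + sum_i phi_i X_{t-i} + eps_t, the
one-step-ahead conditional mean is
  E[X_{t+1} | X_t, ...] = c + sum_i phi_i X_{t+1-i}.
Substitute known values:
  E[X_{t+1} | ...] = (-0.667) * (4)
                   = -2.6680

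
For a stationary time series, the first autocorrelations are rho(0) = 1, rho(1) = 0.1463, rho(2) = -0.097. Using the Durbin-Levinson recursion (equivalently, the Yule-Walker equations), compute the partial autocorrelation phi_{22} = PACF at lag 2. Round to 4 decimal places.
\phi_{22} = -0.1210

The PACF at lag k is phi_{kk}, the last component of the solution
to the Yule-Walker system G_k phi = r_k where
  (G_k)_{ij} = rho(|i - j|), (r_k)_i = rho(i), i,j = 1..k.
Equivalently, Durbin-Levinson gives phi_{kk} iteratively:
  phi_{11} = rho(1)
  phi_{kk} = [rho(k) - sum_{j=1..k-1} phi_{k-1,j} rho(k-j)]
            / [1 - sum_{j=1..k-1} phi_{k-1,j} rho(j)],
  phi_{k,j} = phi_{k-1,j} - phi_{kk} phi_{k-1,k-j},  j = 1..k-1.
Step k = 1:
  phi_11 = rho(1) = 0.1463.
Step k = 2:
  phi_22 = [rho(2) - phi_11 rho(1)] / [1 - phi_11 rho(1)] = [-0.097 - (0.1463)(0.1463)] / [1 - (0.1463)(0.1463)]
         = -0.11840369 / 0.97859631 = -0.121.
Therefore phi_{22} = -0.1210.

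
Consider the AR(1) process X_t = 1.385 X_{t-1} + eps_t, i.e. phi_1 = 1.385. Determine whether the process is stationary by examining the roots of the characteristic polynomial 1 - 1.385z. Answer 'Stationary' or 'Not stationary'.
\text{Not stationary}

The AR(p) characteristic polynomial is P(z) = 1 - 1.385z.
Stationarity requires all roots to lie outside the unit circle, i.e. |z| > 1 for every root.
This is linear in z: 1 + (-1.385) z = 0  =>  z = -1/(-1.385) = 0.722022,  |z| = 0.722022.
Moduli of all roots: 0.7220.
All moduli strictly greater than 1? No.
Verdict: Not stationary.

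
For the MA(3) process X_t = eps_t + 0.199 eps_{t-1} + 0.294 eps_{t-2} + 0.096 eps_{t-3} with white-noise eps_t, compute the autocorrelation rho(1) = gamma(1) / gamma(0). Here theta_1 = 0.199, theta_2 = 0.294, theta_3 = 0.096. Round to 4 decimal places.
\rho(1) = 0.2517

For an MA(q) process with theta_0 = 1, the autocovariance is
  gamma(k) = sigma^2 * sum_{i=0..q-k} theta_i * theta_{i+k},
and rho(k) = gamma(k) / gamma(0). Sigma^2 cancels.
  numerator   = (1)*(0.199) + (0.199)*(0.294) + (0.294)*(0.096) = 0.28573.
  denominator = (1)^2 + (0.199)^2 + (0.294)^2 + (0.096)^2 = 1.135253.
  rho(1) = 0.28573 / 1.135253 = 0.2517.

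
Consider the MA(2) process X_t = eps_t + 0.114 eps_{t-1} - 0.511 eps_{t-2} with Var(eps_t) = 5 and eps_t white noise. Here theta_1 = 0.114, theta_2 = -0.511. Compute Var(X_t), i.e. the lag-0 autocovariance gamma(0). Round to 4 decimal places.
\gamma(0) = 6.3706

For an MA(q) process X_t = eps_t + sum_i theta_i eps_{t-i} with
Var(eps_t) = sigma^2, the variance is
  gamma(0) = sigma^2 * (1 + sum_i theta_i^2).
  sum_i theta_i^2 = (0.114)^2 + (-0.511)^2 = 0.012996 + 0.261121 = 0.274117.
  gamma(0) = 5 * (1 + 0.274117) = 5 * 1.274117 = 6.370585, which rounds to 6.3706.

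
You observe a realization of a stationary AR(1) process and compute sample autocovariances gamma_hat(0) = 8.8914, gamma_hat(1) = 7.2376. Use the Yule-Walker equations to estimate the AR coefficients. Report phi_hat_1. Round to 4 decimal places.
\hat\phi_{1} = 0.8140

The Yule-Walker equations for an AR(p) process read, in matrix form,
  Gamma_p phi = r_p,   with   (Gamma_p)_{ij} = gamma(|i - j|),
                       (r_p)_i = gamma(i),   i,j = 1..p.
Substitute the sample gammas (Toeplitz matrix and right-hand side of size 1):
  Gamma_p = [[8.8914]]
  r_p     = [7.2376]
With p = 1 this is the single equation gamma(0) phi_1 = gamma(1):
  phi_hat_1 = gamma(1) / gamma(0) = 7.2376 / 8.8914 = 0.8140.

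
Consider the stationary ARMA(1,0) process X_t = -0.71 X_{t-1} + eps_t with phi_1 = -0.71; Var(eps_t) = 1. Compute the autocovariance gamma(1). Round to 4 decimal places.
\gamma(1) = -1.4317

Multiply the model equation by X_{t-k} and take expectations. With theta_0 = psi_0 = 1 and psi_j the MA(infinity) weights, this gives
  gamma(k) - sum_i phi_i gamma(k-i) = c_k,
  c_k = sigma^2 * sum_{j=k..q} theta_j psi_{j-k}   (c_k = 0 for k > q),
using gamma(-m) = gamma(m).
Pure AR (q = 0): c_0 = sigma^2 = 1, c_k = 0 for k >= 1.
Equations for k = 0 and k = 1 (AR order 1):
  gamma(0) = phi_1 gamma(1) + c_0
  gamma(1) = phi_1 gamma(0) + c_1
Substituting the second into the first: gamma(0) (1 - phi_1^2) = c_0 + phi_1 c_1, so
  gamma(0) = c_0 / (1 - phi_1^2) = 1 / (1 - (-0.71)^2) = 1 / 0.4959 = 2.016536.
  gamma(1) = phi_1 gamma(0) = (-0.71)(2.016536) = -1.43174.
Therefore gamma(1) = -1.4317 (to 4 decimal places).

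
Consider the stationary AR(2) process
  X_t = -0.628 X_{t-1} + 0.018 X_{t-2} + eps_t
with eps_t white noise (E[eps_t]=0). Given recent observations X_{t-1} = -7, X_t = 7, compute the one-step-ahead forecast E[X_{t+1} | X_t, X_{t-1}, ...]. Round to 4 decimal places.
E[X_{t+1} \mid \mathcal F_t] = -4.5220

For an AR(p) model X_t = c + sum_i phi_i X_{t-i} + eps_t, the
one-step-ahead conditional mean is
  E[X_{t+1} | X_t, ...] = c + sum_i phi_i X_{t+1-i}.
Substitute known values:
  E[X_{t+1} | ...] = (-0.628) * (7) + (0.018) * (-7)
                   = -4.5220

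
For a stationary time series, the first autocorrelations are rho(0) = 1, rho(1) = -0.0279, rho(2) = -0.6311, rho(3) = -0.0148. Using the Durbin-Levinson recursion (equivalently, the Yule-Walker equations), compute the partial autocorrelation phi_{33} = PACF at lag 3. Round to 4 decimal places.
\phi_{33} = -0.1020

The PACF at lag k is phi_{kk}, the last component of the solution
to the Yule-Walker system G_k phi = r_k where
  (G_k)_{ij} = rho(|i - j|), (r_k)_i = rho(i), i,j = 1..k.
Equivalently, Durbin-Levinson gives phi_{kk} iteratively:
  phi_{11} = rho(1)
  phi_{kk} = [rho(k) - sum_{j=1..k-1} phi_{k-1,j} rho(k-j)]
            / [1 - sum_{j=1..k-1} phi_{k-1,j} rho(j)],
  phi_{k,j} = phi_{k-1,j} - phi_{kk} phi_{k-1,k-j},  j = 1..k-1.
Step k = 1:
  phi_11 = rho(1) = -0.0279.
Step k = 2:
  phi_22 = [rho(2) - phi_11 rho(1)] / [1 - phi_11 rho(1)] = [-0.6311 - (-0.0279)(-0.0279)] / [1 - (-0.0279)(-0.0279)]
         = -0.63187841 / 0.99922159 = -0.632371.
  Update: phi_21 = phi_11 - phi_22 phi_11 = -0.0279 - (-0.632371)(-0.0279) = -0.045543.
Step k = 3:
  phi_33 = [rho(3) - phi_21 rho(2) - phi_22 rho(1)] / [1 - phi_21 rho(1) - phi_22 rho(2)]
    numerator   = -0.0148 - (-0.045543)(-0.6311) - (-0.632371)(-0.0279) = -0.06118542
    denominator = 1 - (-0.045543)(-0.0279) - (-0.632371)(-0.6311) = 0.59964023
  phi_33 = -0.06118542 / 0.59964023 = -0.102.
Therefore phi_{33} = -0.1020.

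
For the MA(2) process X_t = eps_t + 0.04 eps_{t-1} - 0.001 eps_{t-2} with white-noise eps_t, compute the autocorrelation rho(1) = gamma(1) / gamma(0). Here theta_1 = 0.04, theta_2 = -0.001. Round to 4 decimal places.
\rho(1) = 0.0399

For an MA(q) process with theta_0 = 1, the autocovariance is
  gamma(k) = sigma^2 * sum_{i=0..q-k} theta_i * theta_{i+k},
and rho(k) = gamma(k) / gamma(0). Sigma^2 cancels.
  numerator   = (1)*(0.04) + (0.04)*(-0.001) = 0.03996.
  denominator = (1)^2 + (0.04)^2 + (-0.001)^2 = 1.001601.
  rho(1) = 0.03996 / 1.001601 = 0.0399.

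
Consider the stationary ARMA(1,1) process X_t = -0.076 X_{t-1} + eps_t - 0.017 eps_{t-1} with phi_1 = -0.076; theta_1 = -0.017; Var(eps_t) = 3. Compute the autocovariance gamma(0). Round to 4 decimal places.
\gamma(0) = 3.0261

Multiply the model equation by X_{t-k} and take expectations. With theta_0 = psi_0 = 1 and psi_j the MA(infinity) weights, this gives
  gamma(k) - sum_i phi_i gamma(k-i) = c_k,
  c_k = sigma^2 * sum_{j=k..q} theta_j psi_{j-k}   (c_k = 0 for k > q),
using gamma(-m) = gamma(m).
psi-weights needed (psi_j = theta_j + sum_i phi_i psi_{j-i}):
  psi_1 = theta_1 + phi_1 = -0.017 + (-0.076) = -0.093
Right-hand sides:
  c_0 = sigma^2 (1 + theta_1 psi_1) = 3 * (1 + (-0.017)(-0.093)) = 3 * 1.001581 = 3.004743
  c_1 = sigma^2 theta_1 = 3 * (-0.017) = -0.051
  c_2 = 0
Equations for k = 0 and k = 1 (AR order 1):
  gamma(0) = phi_1 gamma(1) + c_0
  gamma(1) = phi_1 gamma(0) + c_1
Substituting the second into the first: gamma(0) (1 - phi_1^2) = c_0 + phi_1 c_1, so
  gamma(0) = (c_0 + phi_1 c_1) / (1 - phi_1^2) = (3.004743 + (-0.076)(-0.051)) / (1 - (-0.076)^2) = 3.008619 / 0.994224 = 3.026098.
Therefore gamma(0) = 3.0261 (to 4 decimal places).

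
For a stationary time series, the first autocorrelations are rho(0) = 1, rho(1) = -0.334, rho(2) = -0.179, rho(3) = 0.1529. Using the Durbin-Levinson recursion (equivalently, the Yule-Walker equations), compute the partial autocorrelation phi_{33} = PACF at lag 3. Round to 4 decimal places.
\phi_{33} = -0.0450

The PACF at lag k is phi_{kk}, the last component of the solution
to the Yule-Walker system G_k phi = r_k where
  (G_k)_{ij} = rho(|i - j|), (r_k)_i = rho(i), i,j = 1..k.
Equivalently, Durbin-Levinson gives phi_{kk} iteratively:
  phi_{11} = rho(1)
  phi_{kk} = [rho(k) - sum_{j=1..k-1} phi_{k-1,j} rho(k-j)]
            / [1 - sum_{j=1..k-1} phi_{k-1,j} rho(j)],
  phi_{k,j} = phi_{k-1,j} - phi_{kk} phi_{k-1,k-j},  j = 1..k-1.
Step k = 1:
  phi_11 = rho(1) = -0.334.
Step k = 2:
  phi_22 = [rho(2) - phi_11 rho(1)] / [1 - phi_11 rho(1)] = [-0.179 - (-0.334)(-0.334)] / [1 - (-0.334)(-0.334)]
         = -0.290556 / 0.888444 = -0.327039.
  Update: phi_21 = phi_11 - phi_22 phi_11 = -0.334 - (-0.327039)(-0.334) = -0.443231.
Step k = 3:
  phi_33 = [rho(3) - phi_21 rho(2) - phi_22 rho(1)] / [1 - phi_21 rho(1) - phi_22 rho(2)]
    numerator   = 0.1529 - (-0.443231)(-0.179) - (-0.327039)(-0.334) = -0.03566945
    denominator = 1 - (-0.443231)(-0.334) - (-0.327039)(-0.179) = 0.7934208
  phi_33 = -0.03566945 / 0.7934208 = -0.045.
Therefore phi_{33} = -0.0450.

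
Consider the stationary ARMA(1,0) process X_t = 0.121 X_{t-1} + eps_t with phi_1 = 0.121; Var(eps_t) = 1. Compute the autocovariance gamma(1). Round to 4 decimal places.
\gamma(1) = 0.1228

Multiply the model equation by X_{t-k} and take expectations. With theta_0 = psi_0 = 1 and psi_j the MA(infinity) weights, this gives
  gamma(k) - sum_i phi_i gamma(k-i) = c_k,
  c_k = sigma^2 * sum_{j=k..q} theta_j psi_{j-k}   (c_k = 0 for k > q),
using gamma(-m) = gamma(m).
Pure AR (q = 0): c_0 = sigma^2 = 1, c_k = 0 for k >= 1.
Equations for k = 0 and k = 1 (AR order 1):
  gamma(0) = phi_1 gamma(1) + c_0
  gamma(1) = phi_1 gamma(0) + c_1
Substituting the second into the first: gamma(0) (1 - phi_1^2) = c_0 + phi_1 c_1, so
  gamma(0) = c_0 / (1 - phi_1^2) = 1 / (1 - (0.121)^2) = 1 / 0.985359 = 1.014859.
  gamma(1) = phi_1 gamma(0) = (0.121)(1.014859) = 0.122798.
Therefore gamma(1) = 0.1228 (to 4 decimal places).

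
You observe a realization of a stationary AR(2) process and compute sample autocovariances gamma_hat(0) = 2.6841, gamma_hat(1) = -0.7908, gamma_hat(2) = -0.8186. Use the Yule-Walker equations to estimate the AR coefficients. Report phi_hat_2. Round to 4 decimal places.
\hat\phi_{2} = -0.4290

The Yule-Walker equations for an AR(p) process read, in matrix form,
  Gamma_p phi = r_p,   with   (Gamma_p)_{ij} = gamma(|i - j|),
                       (r_p)_i = gamma(i),   i,j = 1..p.
Substitute the sample gammas (Toeplitz matrix and right-hand side of size 2):
  Gamma_p = [[2.6841, -0.7908], [-0.7908, 2.6841]]
  r_p     = [-0.7908, -0.8186]
Written out:
  2.6841 phi_1 - 0.7908 phi_2 = -0.7908
  -0.7908 phi_1 + 2.6841 phi_2 = -0.8186
Solve by Cramer's rule:
  det = gamma(0)^2 - gamma(1)^2 = (2.6841)^2 - (-0.7908)^2 = 7.20439281 - 0.62536464 = 6.57902817
  phi_hat_1 = [gamma(1) gamma(0) - gamma(1) gamma(2)] / det = [(-0.7908)(2.6841) - (-0.7908)(-0.8186)] / 6.57902817 = -2.76993516 / 6.57902817 = -0.421
  phi_hat_2 = [gamma(0) gamma(2) - gamma(1)^2] / det = [(2.6841)(-0.8186) - (-0.7908)^2] / 6.57902817 = -2.8225689 / 6.57902817 = -0.429
So phi_hat = [-0.4210, -0.4290].
Therefore phi_hat_2 = -0.4290.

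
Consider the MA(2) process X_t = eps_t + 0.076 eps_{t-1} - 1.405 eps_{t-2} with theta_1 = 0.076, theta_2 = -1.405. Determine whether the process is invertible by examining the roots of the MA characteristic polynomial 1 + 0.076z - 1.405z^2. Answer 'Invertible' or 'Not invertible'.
\text{Not invertible}

The MA(q) characteristic polynomial is P(z) = 1 + 0.076z - 1.405z^2.
Invertibility requires all roots to lie outside the unit circle, i.e. |z| > 1 for every root.
Set 1 + (0.076) z + (-1.405) z^2 = 0, i.e. a z^2 + b z + c = 0 with a = -1.405, b = 0.076, c = 1.
Discriminant D = b^2 - 4ac = (0.076)^2 - 4*(-1.405)*1 = 0.005776 - (-5.62) = 5.625776.
D >= 0, so the roots are real: z = (-b +/- sqrt(D)) / (2a) = (-0.076 +/- 2.371872) / (-2.81).
  z_1 = (-0.076 + 2.371872) / (-2.81) = -0.817,   |z_1| = 0.817.
  z_2 = (-0.076 - 2.371872) / (-2.81) = 0.8711,   |z_2| = 0.8711.
Moduli of all roots: 0.8170, 0.8711.
All moduli strictly greater than 1? No.
Verdict: Not invertible.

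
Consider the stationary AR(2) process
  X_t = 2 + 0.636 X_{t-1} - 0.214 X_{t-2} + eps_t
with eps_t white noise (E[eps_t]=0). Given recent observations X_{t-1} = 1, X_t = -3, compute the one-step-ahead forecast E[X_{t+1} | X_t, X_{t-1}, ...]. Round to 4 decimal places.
E[X_{t+1} \mid \mathcal F_t] = -0.1220

For an AR(p) model X_t = c + sum_i phi_i X_{t-i} + eps_t, the
one-step-ahead conditional mean is
  E[X_{t+1} | X_t, ...] = c + sum_i phi_i X_{t+1-i}.
Substitute known values:
  E[X_{t+1} | ...] = 2 + (0.636) * (-3) + (-0.214) * (1)
                   = -0.1220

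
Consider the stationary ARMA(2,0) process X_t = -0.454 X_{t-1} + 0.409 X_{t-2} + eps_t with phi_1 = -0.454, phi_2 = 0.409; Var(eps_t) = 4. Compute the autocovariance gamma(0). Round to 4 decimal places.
\gamma(0) = 11.7192

Multiply the model equation by X_{t-k} and take expectations. With theta_0 = psi_0 = 1 and psi_j the MA(infinity) weights, this gives
  gamma(k) - sum_i phi_i gamma(k-i) = c_k,
  c_k = sigma^2 * sum_{j=k..q} theta_j psi_{j-k}   (c_k = 0 for k > q),
using gamma(-m) = gamma(m).
Pure AR (q = 0): c_0 = sigma^2 = 4, c_k = 0 for k >= 1.
Equations for k = 0, 1, 2 (AR order 2, c_2 = 0):
  (E0) gamma(0) = phi_1 gamma(1) + phi_2 gamma(2) + c_0
  (E1) gamma(1) = phi_1 gamma(0) + phi_2 gamma(1) + c_1
  (E2) gamma(2) = phi_1 gamma(1) + phi_2 gamma(0)
From (E1): gamma(1) = A gamma(0) + B with
  A = phi_1 / (1 - phi_2) = -0.454 / 0.591 = -0.76819,   B = c_1 / (1 - phi_2) = 0 / 0.591 = 0.
Insert (E2) into (E0): gamma(0) (1 - phi_2^2) = phi_1 (1 + phi_2) gamma(1) + c_0.
  phi_1 (1 + phi_2) = (-0.454)(1.409) = -0.639686,   1 - phi_2^2 = 0.832719.
Replace gamma(1) by A gamma(0) + B and collect gamma(0):
  gamma(0) [0.832719 - (-0.639686)(-0.76819)] = c_0 = 4
  gamma(0) * 0.341319 = 4
  gamma(0) = 4 / 0.341319 = 11.719245.
Therefore gamma(0) = 11.7192 (to 4 decimal places).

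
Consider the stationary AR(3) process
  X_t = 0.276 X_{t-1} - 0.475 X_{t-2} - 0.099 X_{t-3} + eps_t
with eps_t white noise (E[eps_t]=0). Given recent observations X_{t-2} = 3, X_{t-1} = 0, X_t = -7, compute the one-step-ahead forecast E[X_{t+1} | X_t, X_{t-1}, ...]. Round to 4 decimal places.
E[X_{t+1} \mid \mathcal F_t] = -2.2290

For an AR(p) model X_t = c + sum_i phi_i X_{t-i} + eps_t, the
one-step-ahead conditional mean is
  E[X_{t+1} | X_t, ...] = c + sum_i phi_i X_{t+1-i}.
Substitute known values:
  E[X_{t+1} | ...] = (0.276) * (-7) + (-0.475) * (0) + (-0.099) * (3)
                   = -2.2290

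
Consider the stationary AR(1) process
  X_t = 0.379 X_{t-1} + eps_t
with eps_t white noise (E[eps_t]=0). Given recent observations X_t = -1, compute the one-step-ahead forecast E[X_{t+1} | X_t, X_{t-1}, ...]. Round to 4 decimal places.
E[X_{t+1} \mid \mathcal F_t] = -0.3790

For an AR(p) model X_t = c + sum_i phi_i X_{t-i} + eps_t, the
one-step-ahead conditional mean is
  E[X_{t+1} | X_t, ...] = c + sum_i phi_i X_{t+1-i}.
Substitute known values:
  E[X_{t+1} | ...] = (0.379) * (-1)
                   = -0.3790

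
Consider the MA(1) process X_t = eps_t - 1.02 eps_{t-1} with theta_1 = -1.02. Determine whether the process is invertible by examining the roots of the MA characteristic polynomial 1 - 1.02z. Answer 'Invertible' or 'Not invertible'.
\text{Not invertible}

The MA(q) characteristic polynomial is P(z) = 1 - 1.02z.
Invertibility requires all roots to lie outside the unit circle, i.e. |z| > 1 for every root.
This is linear in z: 1 + (-1.02) z = 0  =>  z = -1/(-1.02) = 0.980392,  |z| = 0.980392.
Moduli of all roots: 0.9804.
All moduli strictly greater than 1? No.
Verdict: Not invertible.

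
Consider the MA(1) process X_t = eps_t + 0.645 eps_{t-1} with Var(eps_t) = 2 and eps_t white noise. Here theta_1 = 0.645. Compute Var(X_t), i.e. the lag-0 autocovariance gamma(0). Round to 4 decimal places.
\gamma(0) = 2.8321

For an MA(q) process X_t = eps_t + sum_i theta_i eps_{t-i} with
Var(eps_t) = sigma^2, the variance is
  gamma(0) = sigma^2 * (1 + sum_i theta_i^2).
  sum_i theta_i^2 = (0.645)^2 = 0.416025.
  gamma(0) = 2 * (1 + 0.416025) = 2 * 1.416025 = 2.83205, which rounds to 2.8321.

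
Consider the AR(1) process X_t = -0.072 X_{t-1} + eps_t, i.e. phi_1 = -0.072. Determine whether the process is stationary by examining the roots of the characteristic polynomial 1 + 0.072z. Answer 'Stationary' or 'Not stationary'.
\text{Stationary}

The AR(p) characteristic polynomial is P(z) = 1 + 0.072z.
Stationarity requires all roots to lie outside the unit circle, i.e. |z| > 1 for every root.
This is linear in z: 1 + (0.072) z = 0  =>  z = -1/(0.072) = -13.888889,  |z| = 13.888889.
Moduli of all roots: 13.8889.
All moduli strictly greater than 1? Yes.
Verdict: Stationary.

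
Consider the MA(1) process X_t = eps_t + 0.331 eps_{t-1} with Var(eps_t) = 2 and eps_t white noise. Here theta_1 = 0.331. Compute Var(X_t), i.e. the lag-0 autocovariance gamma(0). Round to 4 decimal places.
\gamma(0) = 2.2191

For an MA(q) process X_t = eps_t + sum_i theta_i eps_{t-i} with
Var(eps_t) = sigma^2, the variance is
  gamma(0) = sigma^2 * (1 + sum_i theta_i^2).
  sum_i theta_i^2 = (0.331)^2 = 0.109561.
  gamma(0) = 2 * (1 + 0.109561) = 2 * 1.109561 = 2.219122, which rounds to 2.2191.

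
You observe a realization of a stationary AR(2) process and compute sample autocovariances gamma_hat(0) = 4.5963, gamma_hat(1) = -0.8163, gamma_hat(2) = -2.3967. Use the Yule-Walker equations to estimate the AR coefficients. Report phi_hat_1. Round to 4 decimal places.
\hat\phi_{1} = -0.2790

The Yule-Walker equations for an AR(p) process read, in matrix form,
  Gamma_p phi = r_p,   with   (Gamma_p)_{ij} = gamma(|i - j|),
                       (r_p)_i = gamma(i),   i,j = 1..p.
Substitute the sample gammas (Toeplitz matrix and right-hand side of size 2):
  Gamma_p = [[4.5963, -0.8163], [-0.8163, 4.5963]]
  r_p     = [-0.8163, -2.3967]
Written out:
  4.5963 phi_1 - 0.8163 phi_2 = -0.8163
  -0.8163 phi_1 + 4.5963 phi_2 = -2.3967
Solve by Cramer's rule:
  det = gamma(0)^2 - gamma(1)^2 = (4.5963)^2 - (-0.8163)^2 = 21.12597369 - 0.66634569 = 20.459628
  phi_hat_1 = [gamma(1) gamma(0) - gamma(1) gamma(2)] / det = [(-0.8163)(4.5963) - (-0.8163)(-2.3967)] / 20.459628 = -5.7083859 / 20.459628 = -0.279
  phi_hat_2 = [gamma(0) gamma(2) - gamma(1)^2] / det = [(4.5963)(-2.3967) - (-0.8163)^2] / 20.459628 = -11.6822979 / 20.459628 = -0.571
So phi_hat = [-0.2790, -0.5710].
Therefore phi_hat_1 = -0.2790.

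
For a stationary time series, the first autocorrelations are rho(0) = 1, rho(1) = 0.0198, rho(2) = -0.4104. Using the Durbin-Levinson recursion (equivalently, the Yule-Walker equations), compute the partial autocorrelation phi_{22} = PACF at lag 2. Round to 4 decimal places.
\phi_{22} = -0.4110

The PACF at lag k is phi_{kk}, the last component of the solution
to the Yule-Walker system G_k phi = r_k where
  (G_k)_{ij} = rho(|i - j|), (r_k)_i = rho(i), i,j = 1..k.
Equivalently, Durbin-Levinson gives phi_{kk} iteratively:
  phi_{11} = rho(1)
  phi_{kk} = [rho(k) - sum_{j=1..k-1} phi_{k-1,j} rho(k-j)]
            / [1 - sum_{j=1..k-1} phi_{k-1,j} rho(j)],
  phi_{k,j} = phi_{k-1,j} - phi_{kk} phi_{k-1,k-j},  j = 1..k-1.
Step k = 1:
  phi_11 = rho(1) = 0.0198.
Step k = 2:
  phi_22 = [rho(2) - phi_11 rho(1)] / [1 - phi_11 rho(1)] = [-0.4104 - (0.0198)(0.0198)] / [1 - (0.0198)(0.0198)]
         = -0.41079204 / 0.99960796 = -0.411.
Therefore phi_{22} = -0.4110.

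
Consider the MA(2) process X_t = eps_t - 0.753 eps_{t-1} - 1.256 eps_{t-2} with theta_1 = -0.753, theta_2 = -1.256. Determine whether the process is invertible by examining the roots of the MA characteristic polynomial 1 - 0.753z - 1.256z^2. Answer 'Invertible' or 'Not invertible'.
\text{Not invertible}

The MA(q) characteristic polynomial is P(z) = 1 - 0.753z - 1.256z^2.
Invertibility requires all roots to lie outside the unit circle, i.e. |z| > 1 for every root.
Set 1 + (-0.753) z + (-1.256) z^2 = 0, i.e. a z^2 + b z + c = 0 with a = -1.256, b = -0.753, c = 1.
Discriminant D = b^2 - 4ac = (-0.753)^2 - 4*(-1.256)*1 = 0.567009 - (-5.024) = 5.591009.
D >= 0, so the roots are real: z = (-b +/- sqrt(D)) / (2a) = (0.753 +/- 2.364531) / (-2.512).
  z_1 = (0.753 + 2.364531) / (-2.512) = -1.2411,   |z_1| = 1.2411.
  z_2 = (0.753 - 2.364531) / (-2.512) = 0.6415,   |z_2| = 0.6415.
Moduli of all roots: 1.2411, 0.6415.
All moduli strictly greater than 1? No.
Verdict: Not invertible.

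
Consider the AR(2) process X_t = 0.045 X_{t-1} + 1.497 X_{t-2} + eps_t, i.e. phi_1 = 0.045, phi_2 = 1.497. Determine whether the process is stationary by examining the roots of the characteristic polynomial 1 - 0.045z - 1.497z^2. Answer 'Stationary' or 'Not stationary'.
\text{Not stationary}

The AR(p) characteristic polynomial is P(z) = 1 - 0.045z - 1.497z^2.
Stationarity requires all roots to lie outside the unit circle, i.e. |z| > 1 for every root.
Set 1 + (-0.045) z + (-1.497) z^2 = 0, i.e. a z^2 + b z + c = 0 with a = -1.497, b = -0.045, c = 1.
Discriminant D = b^2 - 4ac = (-0.045)^2 - 4*(-1.497)*1 = 0.002025 - (-5.988) = 5.990025.
D >= 0, so the roots are real: z = (-b +/- sqrt(D)) / (2a) = (0.045 +/- 2.447453) / (-2.994).
  z_1 = (0.045 + 2.447453) / (-2.994) = -0.8325,   |z_1| = 0.8325.
  z_2 = (0.045 - 2.447453) / (-2.994) = 0.8024,   |z_2| = 0.8024.
Moduli of all roots: 0.8325, 0.8024.
All moduli strictly greater than 1? No.
Verdict: Not stationary.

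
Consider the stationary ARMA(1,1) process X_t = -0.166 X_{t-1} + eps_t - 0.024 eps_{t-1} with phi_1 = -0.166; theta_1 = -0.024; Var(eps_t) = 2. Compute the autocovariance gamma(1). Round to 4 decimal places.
\gamma(1) = -0.3923

Multiply the model equation by X_{t-k} and take expectations. With theta_0 = psi_0 = 1 and psi_j the MA(infinity) weights, this gives
  gamma(k) - sum_i phi_i gamma(k-i) = c_k,
  c_k = sigma^2 * sum_{j=k..q} theta_j psi_{j-k}   (c_k = 0 for k > q),
using gamma(-m) = gamma(m).
psi-weights needed (psi_j = theta_j + sum_i phi_i psi_{j-i}):
  psi_1 = theta_1 + phi_1 = -0.024 + (-0.166) = -0.19
Right-hand sides:
  c_0 = sigma^2 (1 + theta_1 psi_1) = 2 * (1 + (-0.024)(-0.19)) = 2 * 1.00456 = 2.00912
  c_1 = sigma^2 theta_1 = 2 * (-0.024) = -0.048
  c_2 = 0
Equations for k = 0 and k = 1 (AR order 1):
  gamma(0) = phi_1 gamma(1) + c_0
  gamma(1) = phi_1 gamma(0) + c_1
Substituting the second into the first: gamma(0) (1 - phi_1^2) = c_0 + phi_1 c_1, so
  gamma(0) = (c_0 + phi_1 c_1) / (1 - phi_1^2) = (2.00912 + (-0.166)(-0.048)) / (1 - (-0.166)^2) = 2.017088 / 0.972444 = 2.074246.
  gamma(1) = phi_1 gamma(0) + c_1 = (-0.166)(2.074246) + (-0.048) = -0.392325.
Therefore gamma(1) = -0.3923 (to 4 decimal places).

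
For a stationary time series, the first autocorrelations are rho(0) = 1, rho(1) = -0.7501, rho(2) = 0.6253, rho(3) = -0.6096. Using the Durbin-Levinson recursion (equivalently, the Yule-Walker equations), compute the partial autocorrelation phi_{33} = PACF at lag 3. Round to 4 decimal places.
\phi_{33} = -0.2341

The PACF at lag k is phi_{kk}, the last component of the solution
to the Yule-Walker system G_k phi = r_k where
  (G_k)_{ij} = rho(|i - j|), (r_k)_i = rho(i), i,j = 1..k.
Equivalently, Durbin-Levinson gives phi_{kk} iteratively:
  phi_{11} = rho(1)
  phi_{kk} = [rho(k) - sum_{j=1..k-1} phi_{k-1,j} rho(k-j)]
            / [1 - sum_{j=1..k-1} phi_{k-1,j} rho(j)],
  phi_{k,j} = phi_{k-1,j} - phi_{kk} phi_{k-1,k-j},  j = 1..k-1.
Step k = 1:
  phi_11 = rho(1) = -0.7501.
Step k = 2:
  phi_22 = [rho(2) - phi_11 rho(1)] / [1 - phi_11 rho(1)] = [0.6253 - (-0.7501)(-0.7501)] / [1 - (-0.7501)(-0.7501)]
         = 0.06264999 / 0.43734999 = 0.143249.
  Update: phi_21 = phi_11 - phi_22 phi_11 = -0.7501 - (0.143249)(-0.7501) = -0.642649.
Step k = 3:
  phi_33 = [rho(3) - phi_21 rho(2) - phi_22 rho(1)] / [1 - phi_21 rho(1) - phi_22 rho(2)]
    numerator   = -0.6096 - (-0.642649)(0.6253) - (0.143249)(-0.7501) = -0.10030053
    denominator = 1 - (-0.642649)(-0.7501) - (0.143249)(0.6253) = 0.42837544
  phi_33 = -0.10030053 / 0.42837544 = -0.2341.
Therefore phi_{33} = -0.2341.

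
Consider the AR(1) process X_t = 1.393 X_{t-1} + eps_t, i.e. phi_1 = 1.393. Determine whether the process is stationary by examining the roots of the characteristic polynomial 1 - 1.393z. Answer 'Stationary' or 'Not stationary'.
\text{Not stationary}

The AR(p) characteristic polynomial is P(z) = 1 - 1.393z.
Stationarity requires all roots to lie outside the unit circle, i.e. |z| > 1 for every root.
This is linear in z: 1 + (-1.393) z = 0  =>  z = -1/(-1.393) = 0.717875,  |z| = 0.717875.
Moduli of all roots: 0.7179.
All moduli strictly greater than 1? No.
Verdict: Not stationary.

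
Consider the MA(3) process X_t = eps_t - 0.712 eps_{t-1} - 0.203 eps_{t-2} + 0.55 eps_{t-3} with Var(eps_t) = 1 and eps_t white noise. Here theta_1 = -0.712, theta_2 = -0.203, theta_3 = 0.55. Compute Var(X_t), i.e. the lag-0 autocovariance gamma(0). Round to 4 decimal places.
\gamma(0) = 1.8507

For an MA(q) process X_t = eps_t + sum_i theta_i eps_{t-i} with
Var(eps_t) = sigma^2, the variance is
  gamma(0) = sigma^2 * (1 + sum_i theta_i^2).
  sum_i theta_i^2 = (-0.712)^2 + (-0.203)^2 + (0.55)^2 = 0.506944 + 0.041209 + 0.3025 = 0.850653.
  gamma(0) = 1 * (1 + 0.850653) = 1 * 1.850653 = 1.850653, which rounds to 1.8507.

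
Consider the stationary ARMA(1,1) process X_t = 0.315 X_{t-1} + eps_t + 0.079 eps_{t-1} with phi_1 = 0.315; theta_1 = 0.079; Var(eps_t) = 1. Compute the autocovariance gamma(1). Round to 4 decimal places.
\gamma(1) = 0.4483

Multiply the model equation by X_{t-k} and take expectations. With theta_0 = psi_0 = 1 and psi_j the MA(infinity) weights, this gives
  gamma(k) - sum_i phi_i gamma(k-i) = c_k,
  c_k = sigma^2 * sum_{j=k..q} theta_j psi_{j-k}   (c_k = 0 for k > q),
using gamma(-m) = gamma(m).
psi-weights needed (psi_j = theta_j + sum_i phi_i psi_{j-i}):
  psi_1 = theta_1 + phi_1 = 0.079 + (0.315) = 0.394
Right-hand sides:
  c_0 = sigma^2 (1 + theta_1 psi_1) = 1 * (1 + (0.079)(0.394)) = 1 * 1.031126 = 1.031126
  c_1 = sigma^2 theta_1 = 1 * (0.079) = 0.079
  c_2 = 0
Equations for k = 0 and k = 1 (AR order 1):
  gamma(0) = phi_1 gamma(1) + c_0
  gamma(1) = phi_1 gamma(0) + c_1
Substituting the second into the first: gamma(0) (1 - phi_1^2) = c_0 + phi_1 c_1, so
  gamma(0) = (c_0 + phi_1 c_1) / (1 - phi_1^2) = (1.031126 + (0.315)(0.079)) / (1 - (0.315)^2) = 1.056011 / 0.900775 = 1.172336.
  gamma(1) = phi_1 gamma(0) + c_1 = (0.315)(1.172336) + (0.079) = 0.448286.
Therefore gamma(1) = 0.4483 (to 4 decimal places).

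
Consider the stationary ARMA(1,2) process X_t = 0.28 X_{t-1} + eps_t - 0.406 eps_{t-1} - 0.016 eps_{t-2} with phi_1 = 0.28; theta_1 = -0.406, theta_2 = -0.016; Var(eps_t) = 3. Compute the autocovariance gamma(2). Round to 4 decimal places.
\gamma(2) = -0.1477

Multiply the model equation by X_{t-k} and take expectations. With theta_0 = psi_0 = 1 and psi_j the MA(infinity) weights, this gives
  gamma(k) - sum_i phi_i gamma(k-i) = c_k,
  c_k = sigma^2 * sum_{j=k..q} theta_j psi_{j-k}   (c_k = 0 for k > q),
using gamma(-m) = gamma(m).
psi-weights needed (psi_j = theta_j + sum_i phi_i psi_{j-i}):
  psi_1 = theta_1 + phi_1 = -0.406 + (0.28) = -0.126
  psi_2 = theta_2 + phi_1 psi_1 = -0.016 + (0.28)(-0.126) = -0.05128
Right-hand sides:
  c_0 = sigma^2 (1 + theta_1 psi_1 + theta_2 psi_2) = 3 * (1 + (-0.406)(-0.126) + (-0.016)(-0.05128)) = 3 * 1.051976 = 3.155929
  c_1 = sigma^2 (theta_1 + theta_2 psi_1) = 3 * (-0.406 + (-0.016)(-0.126)) = -1.211952
  c_2 = sigma^2 theta_2 = 3 * (-0.016) = -0.048
Equations for k = 0 and k = 1 (AR order 1):
  gamma(0) = phi_1 gamma(1) + c_0
  gamma(1) = phi_1 gamma(0) + c_1
Substituting the second into the first: gamma(0) (1 - phi_1^2) = c_0 + phi_1 c_1, so
  gamma(0) = (c_0 + phi_1 c_1) / (1 - phi_1^2) = (3.155929 + (0.28)(-1.211952)) / (1 - (0.28)^2) = 2.816583 / 0.9216 = 3.056188.
  gamma(1) = phi_1 gamma(0) + c_1 = (0.28)(3.056188) + (-1.211952) = -0.356219.
For k = 2: gamma(2) = phi_1 gamma(1) + c_2
  = (0.28)(-0.356219) + (-0.048) = -0.147741.
Therefore gamma(2) = -0.1477 (to 4 decimal places).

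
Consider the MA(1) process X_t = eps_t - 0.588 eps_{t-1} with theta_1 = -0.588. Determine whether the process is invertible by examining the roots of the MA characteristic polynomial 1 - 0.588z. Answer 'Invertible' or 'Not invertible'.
\text{Invertible}

The MA(q) characteristic polynomial is P(z) = 1 - 0.588z.
Invertibility requires all roots to lie outside the unit circle, i.e. |z| > 1 for every root.
This is linear in z: 1 + (-0.588) z = 0  =>  z = -1/(-0.588) = 1.70068,  |z| = 1.70068.
Moduli of all roots: 1.7007.
All moduli strictly greater than 1? Yes.
Verdict: Invertible.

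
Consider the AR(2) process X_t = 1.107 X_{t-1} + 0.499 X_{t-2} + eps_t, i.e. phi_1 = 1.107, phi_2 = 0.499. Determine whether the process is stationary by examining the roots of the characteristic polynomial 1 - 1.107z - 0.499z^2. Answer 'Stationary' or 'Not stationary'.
\text{Not stationary}

The AR(p) characteristic polynomial is P(z) = 1 - 1.107z - 0.499z^2.
Stationarity requires all roots to lie outside the unit circle, i.e. |z| > 1 for every root.
Set 1 + (-1.107) z + (-0.499) z^2 = 0, i.e. a z^2 + b z + c = 0 with a = -0.499, b = -1.107, c = 1.
Discriminant D = b^2 - 4ac = (-1.107)^2 - 4*(-0.499)*1 = 1.225449 - (-1.996) = 3.221449.
D >= 0, so the roots are real: z = (-b +/- sqrt(D)) / (2a) = (1.107 +/- 1.79484) / (-0.998).
  z_1 = (1.107 + 1.79484) / (-0.998) = -2.9077,   |z_1| = 2.9077.
  z_2 = (1.107 - 1.79484) / (-0.998) = 0.6892,   |z_2| = 0.6892.
Moduli of all roots: 2.9077, 0.6892.
All moduli strictly greater than 1? No.
Verdict: Not stationary.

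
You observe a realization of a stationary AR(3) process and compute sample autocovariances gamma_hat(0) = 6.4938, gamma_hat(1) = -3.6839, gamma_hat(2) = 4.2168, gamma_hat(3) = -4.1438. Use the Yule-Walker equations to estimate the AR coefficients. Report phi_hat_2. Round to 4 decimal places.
\hat\phi_{2} = 0.3850

The Yule-Walker equations for an AR(p) process read, in matrix form,
  Gamma_p phi = r_p,   with   (Gamma_p)_{ij} = gamma(|i - j|),
                       (r_p)_i = gamma(i),   i,j = 1..p.
Substitute the sample gammas (Toeplitz matrix and right-hand side of size 3):
  Gamma_p = [[6.4938, -3.6839, 4.2168], [-3.6839, 6.4938, -3.6839], [4.2168, -3.6839, 6.4938]]
  r_p     = [-3.6839, 4.2168, -4.1438]
Written out (R1..R3):
  (R1) 6.4938 phi_1 - 3.6839 phi_2 + 4.2168 phi_3 = -3.6839
  (R2) -3.6839 phi_1 + 6.4938 phi_2 - 3.6839 phi_3 = 4.2168
  (R3) 4.2168 phi_1 - 3.6839 phi_2 + 6.4938 phi_3 = -4.1438
Gaussian elimination:
  R2 <- R2 - (-3.6839/6.4938) R1 = R2 - (-0.567295) R1:  4.403942 phi_2 - 1.291731 phi_3 = 2.126942
  R3 <- R3 - (4.2168/6.4938) R1 = R3 - (0.649358) R1:  -1.291731 phi_2 + 3.755588 phi_3 = -1.751631
  R3 <- R3 - (-1.291731/4.403942) R2 = R3 - (-0.293312) R2:  3.376707 phi_3 = -1.127772
Back-substitution:
  phi_hat_3 = -1.127772 / 3.376707 = -0.333986
  phi_hat_2 = (2.126942 - (-1.291731)(-0.333986)) / 4.403942 = 0.385001
  phi_hat_1 = (-3.6839 - (-3.6839)(0.385001) - (4.2168)(-0.333986)) / 6.4938 = -0.132009
So phi_hat = [-0.1320, 0.3850, -0.3340].
Therefore phi_hat_2 = 0.3850.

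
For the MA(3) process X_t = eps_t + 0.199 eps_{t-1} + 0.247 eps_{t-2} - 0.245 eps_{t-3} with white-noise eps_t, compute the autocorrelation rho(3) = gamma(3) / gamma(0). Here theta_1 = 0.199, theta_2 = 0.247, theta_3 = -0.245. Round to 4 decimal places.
\rho(3) = -0.2111

For an MA(q) process with theta_0 = 1, the autocovariance is
  gamma(k) = sigma^2 * sum_{i=0..q-k} theta_i * theta_{i+k},
and rho(k) = gamma(k) / gamma(0). Sigma^2 cancels.
  numerator   = (1)*(-0.245) = -0.245.
  denominator = (1)^2 + (0.199)^2 + (0.247)^2 + (-0.245)^2 = 1.160635.
  rho(3) = -0.245 / 1.160635 = -0.2111.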